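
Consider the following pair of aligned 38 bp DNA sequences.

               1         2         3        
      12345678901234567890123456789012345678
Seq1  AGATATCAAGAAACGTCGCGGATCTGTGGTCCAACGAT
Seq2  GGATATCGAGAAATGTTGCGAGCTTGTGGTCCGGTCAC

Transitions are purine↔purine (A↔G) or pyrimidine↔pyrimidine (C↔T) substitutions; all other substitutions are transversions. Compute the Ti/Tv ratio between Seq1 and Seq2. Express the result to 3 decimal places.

Mismatches occur at site 1 (A→G, transition), site 8 (A→G, transition), site 14 (C→T, transition), site 17 (C→T, transition), site 21 (G→A, transition), site 22 (A→G, transition), site 23 (T→C, transition), site 24 (C→T, transition), site 33 (A→G, transition), site 34 (A→G, transition), site 35 (C→T, transition), site 36 (G→C, transversion), site 38 (T→C, transition).
Of the 13 differences, 12 transitions and 1 transversion, so Ti/Tv = 12/1 = 12.000.

12.000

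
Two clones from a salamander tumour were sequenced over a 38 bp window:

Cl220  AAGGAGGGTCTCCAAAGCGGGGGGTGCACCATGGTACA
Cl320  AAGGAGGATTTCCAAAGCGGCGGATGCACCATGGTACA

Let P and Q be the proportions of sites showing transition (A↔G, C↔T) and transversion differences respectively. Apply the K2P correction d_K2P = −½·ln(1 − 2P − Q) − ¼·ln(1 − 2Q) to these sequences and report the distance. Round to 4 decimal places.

The sequences differ at positions 8 (G/A, transition), 10 (C/T, transition), 21 (G/C, transversion), 24 (G/A, transition).
Of the 4 differences, 3 transitions and 1 transversion over 38 sites: P = 3/38 = 0.078947, Q = 1/38 = 0.026316.
d = −0.5·ln(0.815790) − 0.25·ln(0.947368) = −0.5·(-0.203598) − 0.25·(-0.054068) = 0.1153.

0.1153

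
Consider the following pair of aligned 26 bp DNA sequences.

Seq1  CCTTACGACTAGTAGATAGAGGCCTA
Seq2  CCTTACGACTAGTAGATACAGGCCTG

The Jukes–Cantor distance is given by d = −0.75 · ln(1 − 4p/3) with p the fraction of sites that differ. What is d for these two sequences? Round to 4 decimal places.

Differing sites — 19:G/C; 26:A/G.
p = 2/26 = 0.076923.
d = −0.75 · ln(1 − (4/3)·0.076923) = −0.75 · ln(0.897436) = −0.75 · (-0.108213) = 0.0812.

0.0812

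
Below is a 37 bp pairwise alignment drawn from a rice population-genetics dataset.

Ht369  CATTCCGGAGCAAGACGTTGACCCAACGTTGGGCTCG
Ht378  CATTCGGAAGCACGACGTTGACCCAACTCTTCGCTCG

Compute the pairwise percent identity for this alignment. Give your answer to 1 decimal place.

Differing sites — 6:C/G; 8:G/A; 13:A/C; 28:G/T; 29:T/C; 31:G/T; 32:G/C.
30 of the 37 sites match, so the percent identity is 30/37 × 100 = 81.1%.

81.1%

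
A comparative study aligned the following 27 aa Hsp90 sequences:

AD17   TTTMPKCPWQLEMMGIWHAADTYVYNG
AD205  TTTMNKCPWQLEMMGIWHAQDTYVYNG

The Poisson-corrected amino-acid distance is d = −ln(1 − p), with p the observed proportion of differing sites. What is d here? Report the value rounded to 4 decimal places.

Mismatches occur at site 5 (P/N), site 20 (A/Q).
p = 2/27 = 0.074074.
d = −ln(1 − 0.074074) = −ln(0.925926) = 0.0770.

0.0770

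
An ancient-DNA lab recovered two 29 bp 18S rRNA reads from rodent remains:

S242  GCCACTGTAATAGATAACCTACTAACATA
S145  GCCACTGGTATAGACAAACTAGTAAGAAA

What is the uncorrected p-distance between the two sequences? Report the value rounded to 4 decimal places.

Mismatches occur at site 8 (T/G), site 9 (A/T), site 15 (T/C), site 18 (C/A), site 22 (C/G), site 26 (C/G), site 28 (T/A).
There are 7 differences over 29 sites, so p = 7/29 = 0.2414.

0.2414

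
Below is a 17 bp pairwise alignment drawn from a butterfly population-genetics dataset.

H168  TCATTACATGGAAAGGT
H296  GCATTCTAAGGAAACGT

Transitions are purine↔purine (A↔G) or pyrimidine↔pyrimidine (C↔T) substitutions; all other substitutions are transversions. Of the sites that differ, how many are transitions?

Mismatches occur at site 1 (T/G, transversion), site 6 (A/C, transversion), site 7 (C/T, transition), site 9 (T/A, transversion), site 15 (G/C, transversion).
Of the 5 differences, 1 transition and 4 transversions, so the answer is 1.

1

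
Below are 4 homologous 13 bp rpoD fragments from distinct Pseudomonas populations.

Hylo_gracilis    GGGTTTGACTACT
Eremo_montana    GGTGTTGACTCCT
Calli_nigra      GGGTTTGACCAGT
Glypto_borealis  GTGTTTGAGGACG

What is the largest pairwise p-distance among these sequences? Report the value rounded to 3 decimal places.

Pairwise Hamming distances:
  Hylo_gracilis vs Eremo_montana: 3
  Hylo_gracilis vs Calli_nigra: 2
  Hylo_gracilis vs Glypto_borealis: 4
  Eremo_montana vs Calli_nigra: 5
  Eremo_montana vs Glypto_borealis: 7
  Calli_nigra vs Glypto_borealis: 5
The largest is 7 mismatches, between Eremo_montana and Glypto_borealis; p = 7/13 = 0.538.

0.538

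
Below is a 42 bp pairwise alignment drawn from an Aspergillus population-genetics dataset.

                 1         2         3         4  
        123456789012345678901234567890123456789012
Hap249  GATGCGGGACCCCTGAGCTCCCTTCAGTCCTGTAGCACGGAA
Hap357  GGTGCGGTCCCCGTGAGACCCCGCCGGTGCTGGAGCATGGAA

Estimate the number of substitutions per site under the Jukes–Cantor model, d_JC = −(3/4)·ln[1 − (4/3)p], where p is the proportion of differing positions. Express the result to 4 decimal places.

0.3597

Differing sites — 2:A/G; 8:G/T; 9:A/C; 13:C/G; 18:C/A; 19:T/C; 23:T/G; 24:T/C; 26:A/G; 29:C/G; 33:T/G; 38:C/T.
p = 12/42 = 0.285714.
d = −0.75 · ln(1 − (4/3)·0.285714) = −0.75 · ln(0.619048) = −0.75 · (-0.479572) = 0.3597.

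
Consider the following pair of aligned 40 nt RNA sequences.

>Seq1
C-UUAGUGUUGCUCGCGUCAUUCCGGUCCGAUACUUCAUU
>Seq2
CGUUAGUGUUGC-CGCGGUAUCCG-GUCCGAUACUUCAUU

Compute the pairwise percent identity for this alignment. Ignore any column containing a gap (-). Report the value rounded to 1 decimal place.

89.2%

Excluding the 3 gap columns leaves 37 comparable sites.
The sequences differ at positions 18 (U/G), 19 (C/U), 22 (U/C), 24 (C/G).
33 of the 37 comparable sites match, so the percent identity is 33/37 × 100 = 89.2%.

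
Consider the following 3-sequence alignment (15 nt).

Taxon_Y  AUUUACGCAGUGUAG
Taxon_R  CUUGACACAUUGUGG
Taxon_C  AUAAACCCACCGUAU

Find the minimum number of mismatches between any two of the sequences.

5

Pairwise Hamming distances:
  Taxon_Y vs Taxon_R: 5
  Taxon_Y vs Taxon_C: 6
  Taxon_R vs Taxon_C: 8
The smallest is 5, between Taxon_Y and Taxon_R.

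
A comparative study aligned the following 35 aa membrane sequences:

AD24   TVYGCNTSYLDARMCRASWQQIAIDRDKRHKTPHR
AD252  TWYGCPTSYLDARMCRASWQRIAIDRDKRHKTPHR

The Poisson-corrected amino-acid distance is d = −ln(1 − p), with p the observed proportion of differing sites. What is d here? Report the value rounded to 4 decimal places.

0.0896

Mismatches occur at site 2 (V/W), site 6 (N/P), site 21 (Q/R).
p = 3/35 = 0.085714.
d = −ln(1 − 0.085714) = −ln(0.914286) = 0.0896.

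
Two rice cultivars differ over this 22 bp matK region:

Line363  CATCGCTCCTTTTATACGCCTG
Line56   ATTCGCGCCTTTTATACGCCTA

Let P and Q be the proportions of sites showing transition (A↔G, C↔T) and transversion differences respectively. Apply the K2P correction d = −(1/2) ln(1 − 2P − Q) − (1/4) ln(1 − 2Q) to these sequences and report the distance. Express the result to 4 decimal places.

Mismatches occur at site 1 (C/A, transversion), site 2 (A/T, transversion), site 7 (T/G, transversion), site 22 (G/A, transition).
Of the 4 differences, 1 transition and 3 transversions over 22 sites: P = 1/22 = 0.045455, Q = 3/22 = 0.136364.
d = −0.5·ln(0.772726) − 0.25·ln(0.727272) = −0.5·(-0.257831) − 0.25·(-0.318455) = 0.2085.

0.2085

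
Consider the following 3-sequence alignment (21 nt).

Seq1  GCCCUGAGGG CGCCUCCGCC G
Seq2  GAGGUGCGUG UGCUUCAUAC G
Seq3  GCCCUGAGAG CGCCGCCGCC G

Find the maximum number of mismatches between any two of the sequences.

Pairwise Hamming distances:
  Seq1 vs Seq2: 10
  Seq1 vs Seq3: 2
  Seq2 vs Seq3: 11
The largest is 11, between Seq2 and Seq3.

11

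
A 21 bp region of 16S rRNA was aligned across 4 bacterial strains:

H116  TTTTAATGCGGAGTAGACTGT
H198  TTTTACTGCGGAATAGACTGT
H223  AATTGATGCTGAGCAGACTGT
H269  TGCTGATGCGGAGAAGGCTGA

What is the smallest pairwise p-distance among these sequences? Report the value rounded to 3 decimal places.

0.095

Pairwise Hamming distances:
  H116 vs H198: 2
  H116 vs H223: 5
  H116 vs H269: 6
  H198 vs H223: 7
  H198 vs H269: 8
  H223 vs H269: 7
The smallest is 2 mismatches, between H116 and H198; p = 2/21 = 0.095.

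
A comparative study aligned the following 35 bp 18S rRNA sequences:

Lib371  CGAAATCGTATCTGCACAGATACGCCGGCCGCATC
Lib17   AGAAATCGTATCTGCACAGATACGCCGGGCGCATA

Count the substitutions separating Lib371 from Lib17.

3

The sequences differ at positions 1 (C/A), 29 (C/G), 35 (C/A).
That gives 3 mismatches out of 35 aligned sites, so the Hamming distance is 3.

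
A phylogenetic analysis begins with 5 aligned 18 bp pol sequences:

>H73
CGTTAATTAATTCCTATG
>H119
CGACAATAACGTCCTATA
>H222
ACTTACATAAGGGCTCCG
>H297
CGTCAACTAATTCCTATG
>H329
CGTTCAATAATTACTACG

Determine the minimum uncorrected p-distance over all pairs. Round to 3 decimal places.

0.111

Pairwise Hamming distances:
  H73 vs H119: 6
  H73 vs H222: 9
  H73 vs H297: 2
  H73 vs H329: 4
  H119 vs H222: 13
  H119 vs H297: 6
  H119 vs H329: 10
  H222 vs H297: 10
  H222 vs H329: 8
  H297 vs H329: 5
The smallest is 2 mismatches, between H73 and H297; p = 2/18 = 0.111.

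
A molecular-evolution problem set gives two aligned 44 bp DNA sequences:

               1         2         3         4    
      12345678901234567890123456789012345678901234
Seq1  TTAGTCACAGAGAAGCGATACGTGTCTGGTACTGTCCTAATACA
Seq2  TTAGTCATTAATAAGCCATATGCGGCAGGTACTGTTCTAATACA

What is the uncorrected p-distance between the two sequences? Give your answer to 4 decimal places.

Differing sites — 8:C/T; 9:A/T; 10:G/A; 12:G/T; 17:G/C; 21:C/T; 23:T/C; 25:T/G; 27:T/A; 36:C/T.
There are 10 differences over 44 sites, so p = 10/44 = 0.2273.

0.2273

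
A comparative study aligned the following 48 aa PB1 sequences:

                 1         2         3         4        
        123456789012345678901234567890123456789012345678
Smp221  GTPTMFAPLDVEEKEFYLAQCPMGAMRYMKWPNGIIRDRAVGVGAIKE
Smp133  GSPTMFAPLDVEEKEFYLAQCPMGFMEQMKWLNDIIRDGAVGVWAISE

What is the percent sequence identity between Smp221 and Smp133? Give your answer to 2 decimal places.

81.25%

The sequences differ at positions 2 (T/S), 25 (A/F), 27 (R/E), 28 (Y/Q), 32 (P/L), 34 (G/D), 39 (R/G), 44 (G/W), 47 (K/S).
39 of the 48 sites match, so the percent identity is 39/48 × 100 = 81.25%.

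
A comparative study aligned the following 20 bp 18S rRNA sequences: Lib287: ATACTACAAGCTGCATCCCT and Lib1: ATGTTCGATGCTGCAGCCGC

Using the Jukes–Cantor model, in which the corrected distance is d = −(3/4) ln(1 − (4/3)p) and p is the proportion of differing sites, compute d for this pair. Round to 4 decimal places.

Mismatches occur at site 3 (A→G), site 4 (C→T), site 6 (A→C), site 7 (C→G), site 9 (A→T), site 16 (T→G), site 19 (C→G), site 20 (T→C).
p = 8/20 = 0.400000.
d = −0.75 · ln(1 − (4/3)·0.400000) = −0.75 · ln(0.466667) = −0.75 · (-0.762139) = 0.5716.

0.5716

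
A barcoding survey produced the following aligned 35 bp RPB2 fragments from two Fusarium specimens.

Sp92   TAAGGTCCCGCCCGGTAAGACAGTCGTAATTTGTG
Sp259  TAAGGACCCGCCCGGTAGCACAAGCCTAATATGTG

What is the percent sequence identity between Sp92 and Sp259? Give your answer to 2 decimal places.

80.00%

Mismatches occur at site 6 (T→A), site 18 (A→G), site 19 (G→C), site 23 (G→A), site 24 (T→G), site 26 (G→C), site 31 (T→A).
28 of the 35 sites match, so the percent identity is 28/35 × 100 = 80.00%.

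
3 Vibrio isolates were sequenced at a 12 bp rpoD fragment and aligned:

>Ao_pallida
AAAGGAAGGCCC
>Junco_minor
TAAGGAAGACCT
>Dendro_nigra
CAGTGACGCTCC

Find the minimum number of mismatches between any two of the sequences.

3

Pairwise Hamming distances:
  Ao_pallida vs Junco_minor: 3
  Ao_pallida vs Dendro_nigra: 6
  Junco_minor vs Dendro_nigra: 7
The smallest is 3, between Ao_pallida and Junco_minor.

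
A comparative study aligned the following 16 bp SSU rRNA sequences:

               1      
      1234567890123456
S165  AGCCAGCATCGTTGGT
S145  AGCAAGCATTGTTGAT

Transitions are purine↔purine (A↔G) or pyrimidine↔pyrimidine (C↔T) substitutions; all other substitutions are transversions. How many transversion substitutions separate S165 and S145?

1

Mismatches occur at site 4 (C→A, transversion), site 10 (C→T, transition), site 15 (G→A, transition).
Of the 3 differences, 2 transitions and 1 transversion, so the answer is 1.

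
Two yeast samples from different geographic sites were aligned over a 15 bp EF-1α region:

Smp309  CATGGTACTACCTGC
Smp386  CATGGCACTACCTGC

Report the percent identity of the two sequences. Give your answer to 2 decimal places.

93.33%

A single mismatch occurs at site 6 (T/C).
14 of the 15 sites match, so the percent identity is 14/15 × 100 = 93.33%.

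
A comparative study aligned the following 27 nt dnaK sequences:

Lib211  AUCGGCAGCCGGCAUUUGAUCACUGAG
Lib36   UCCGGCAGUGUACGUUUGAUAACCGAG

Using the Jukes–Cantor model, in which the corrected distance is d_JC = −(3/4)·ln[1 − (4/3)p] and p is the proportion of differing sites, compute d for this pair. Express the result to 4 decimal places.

0.4408

The sequences differ at positions 1 (A/U), 2 (U/C), 9 (C/U), 10 (C/G), 11 (G/U), 12 (G/A), 14 (A/G), 21 (C/A), 24 (U/C).
p = 9/27 = 0.333333.
d = −0.75 · ln(1 − (4/3)·0.333333) = −0.75 · ln(0.555556) = −0.75 · (-0.587786) = 0.4408.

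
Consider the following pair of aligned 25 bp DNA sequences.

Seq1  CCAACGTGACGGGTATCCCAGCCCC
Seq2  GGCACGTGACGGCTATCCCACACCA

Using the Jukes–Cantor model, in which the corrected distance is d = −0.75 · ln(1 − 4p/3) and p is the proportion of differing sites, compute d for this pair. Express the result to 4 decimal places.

0.3505

Differing sites — 1:C/G; 2:C/G; 3:A/C; 13:G/C; 21:G/C; 22:C/A; 25:C/A.
p = 7/25 = 0.280000.
d = −0.75 · ln(1 − (4/3)·0.280000) = −0.75 · ln(0.626667) = −0.75 · (-0.467340) = 0.3505.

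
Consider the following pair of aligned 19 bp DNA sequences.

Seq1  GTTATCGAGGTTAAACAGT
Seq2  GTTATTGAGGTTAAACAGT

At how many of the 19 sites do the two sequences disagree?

Differing sites — 6:C/T.
That gives 1 mismatch out of 19 aligned sites, so the Hamming distance is 1.

1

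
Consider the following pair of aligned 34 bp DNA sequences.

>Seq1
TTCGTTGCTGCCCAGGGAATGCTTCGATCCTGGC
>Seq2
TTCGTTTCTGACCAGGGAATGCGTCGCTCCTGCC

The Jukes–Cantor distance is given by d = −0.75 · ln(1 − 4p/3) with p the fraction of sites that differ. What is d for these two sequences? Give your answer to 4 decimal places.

0.1637

The sequences differ at positions 7 (G/T), 11 (C/A), 23 (T/G), 27 (A/C), 33 (G/C).
p = 5/34 = 0.147059.
d = −0.75 · ln(1 − (4/3)·0.147059) = −0.75 · ln(0.803921) = −0.75 · (-0.218254) = 0.1637.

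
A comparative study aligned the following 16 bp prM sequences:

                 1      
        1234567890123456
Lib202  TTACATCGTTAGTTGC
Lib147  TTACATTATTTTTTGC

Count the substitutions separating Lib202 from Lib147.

Differing sites — 7:C/T; 8:G/A; 11:A/T; 12:G/T.
That gives 4 mismatches out of 16 aligned sites, so the Hamming distance is 4.

4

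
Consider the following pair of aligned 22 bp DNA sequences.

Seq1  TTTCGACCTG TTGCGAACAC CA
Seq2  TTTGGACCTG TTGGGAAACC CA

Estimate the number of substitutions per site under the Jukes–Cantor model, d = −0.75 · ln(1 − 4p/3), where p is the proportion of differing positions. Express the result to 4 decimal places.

0.2082

Differing sites — 4:C/G; 14:C/G; 18:C/A; 19:A/C.
p = 4/22 = 0.181818.
d = −0.75 · ln(1 − (4/3)·0.181818) = −0.75 · ln(0.757576) = −0.75 · (-0.277631) = 0.2082.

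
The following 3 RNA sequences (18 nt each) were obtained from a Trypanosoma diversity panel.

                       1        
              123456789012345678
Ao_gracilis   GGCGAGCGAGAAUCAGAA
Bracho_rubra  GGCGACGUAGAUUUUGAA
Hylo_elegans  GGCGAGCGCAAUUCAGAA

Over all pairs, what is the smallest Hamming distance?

Pairwise Hamming distances:
  Ao_gracilis vs Bracho_rubra: 6
  Ao_gracilis vs Hylo_elegans: 3
  Bracho_rubra vs Hylo_elegans: 7
The smallest is 3, between Ao_gracilis and Hylo_elegans.

3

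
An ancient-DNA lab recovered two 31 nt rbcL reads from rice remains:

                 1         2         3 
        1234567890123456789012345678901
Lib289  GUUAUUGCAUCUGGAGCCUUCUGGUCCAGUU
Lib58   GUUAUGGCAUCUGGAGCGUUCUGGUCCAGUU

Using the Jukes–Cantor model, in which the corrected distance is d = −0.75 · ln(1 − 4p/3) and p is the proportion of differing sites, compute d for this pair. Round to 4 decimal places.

Differing sites — 6:U/G; 18:C/G.
p = 2/31 = 0.064516.
d = −0.75 · ln(1 − (4/3)·0.064516) = −0.75 · ln(0.913979) = −0.75 · (-0.089948) = 0.0675.

0.0675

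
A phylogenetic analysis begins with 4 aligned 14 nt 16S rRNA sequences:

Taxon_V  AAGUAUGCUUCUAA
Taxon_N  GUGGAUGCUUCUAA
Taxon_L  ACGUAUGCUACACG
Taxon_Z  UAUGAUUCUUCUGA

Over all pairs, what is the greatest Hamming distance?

Pairwise Hamming distances:
  Taxon_V vs Taxon_N: 3
  Taxon_V vs Taxon_L: 5
  Taxon_V vs Taxon_Z: 5
  Taxon_N vs Taxon_L: 7
  Taxon_N vs Taxon_Z: 5
  Taxon_L vs Taxon_Z: 9
The largest is 9, between Taxon_L and Taxon_Z.

9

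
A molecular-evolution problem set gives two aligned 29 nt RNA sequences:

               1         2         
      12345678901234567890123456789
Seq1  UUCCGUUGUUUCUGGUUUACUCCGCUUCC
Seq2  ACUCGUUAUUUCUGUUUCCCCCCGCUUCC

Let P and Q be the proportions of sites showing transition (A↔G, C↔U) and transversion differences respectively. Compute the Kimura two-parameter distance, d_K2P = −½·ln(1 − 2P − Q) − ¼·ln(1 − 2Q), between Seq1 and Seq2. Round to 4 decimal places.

Differing sites — 1:U/A (Tv); 2:U/C (Ti); 3:C/U (Ti); 8:G/A (Ti); 15:G/U (Tv); 18:U/C (Ti); 19:A/C (Tv); 21:U/C (Ti).
Of the 8 differences, 5 transitions and 3 transversions over 29 sites: P = 5/29 = 0.172414, Q = 3/29 = 0.103448.
d = −0.5·ln(0.551724) − 0.25·ln(0.793104) = −0.5·(-0.594707) − 0.25·(-0.231801) = 0.3553.

0.3553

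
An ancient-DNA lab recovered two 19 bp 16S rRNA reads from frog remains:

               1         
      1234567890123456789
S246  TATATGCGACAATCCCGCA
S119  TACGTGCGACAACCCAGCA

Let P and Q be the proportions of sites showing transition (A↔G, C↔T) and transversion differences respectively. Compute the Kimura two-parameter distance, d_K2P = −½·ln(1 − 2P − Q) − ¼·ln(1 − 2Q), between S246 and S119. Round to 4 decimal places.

Differing sites — 3:T/C (Ti); 4:A/G (Ti); 13:T/C (Ti); 16:C/A (Tv).
Of the 4 differences, 3 transitions and 1 transversion over 19 sites: P = 3/19 = 0.157895, Q = 1/19 = 0.052632.
d = −0.5·ln(0.631578) − 0.25·ln(0.894736) = −0.5·(-0.459534) − 0.25·(-0.111227) = 0.2576.

0.2576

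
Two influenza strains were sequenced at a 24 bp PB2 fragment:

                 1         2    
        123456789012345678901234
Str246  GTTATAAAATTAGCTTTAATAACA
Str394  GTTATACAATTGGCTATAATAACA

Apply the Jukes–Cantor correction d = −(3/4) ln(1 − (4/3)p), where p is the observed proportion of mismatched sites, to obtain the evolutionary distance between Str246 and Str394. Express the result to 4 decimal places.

0.1367

Differing sites — 7:A/C; 12:A/G; 16:T/A.
p = 3/24 = 0.125000.
d = −0.75 · ln(1 − (4/3)·0.125000) = −0.75 · ln(0.833333) = −0.75 · (-0.182322) = 0.1367.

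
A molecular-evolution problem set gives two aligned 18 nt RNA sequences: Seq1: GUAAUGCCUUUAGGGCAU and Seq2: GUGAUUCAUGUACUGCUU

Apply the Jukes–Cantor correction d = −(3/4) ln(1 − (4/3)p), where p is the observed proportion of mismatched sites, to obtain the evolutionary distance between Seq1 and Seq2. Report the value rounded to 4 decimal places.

Differing sites — 3:A/G; 6:G/U; 8:C/A; 10:U/G; 13:G/C; 14:G/U; 17:A/U.
p = 7/18 = 0.388889.
d = −0.75 · ln(1 − (4/3)·0.388889) = −0.75 · ln(0.481481) = −0.75 · (-0.730889) = 0.5482.

0.5482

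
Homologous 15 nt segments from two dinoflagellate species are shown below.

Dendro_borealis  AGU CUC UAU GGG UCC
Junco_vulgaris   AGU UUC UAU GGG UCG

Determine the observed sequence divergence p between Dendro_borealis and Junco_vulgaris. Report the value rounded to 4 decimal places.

Differing sites — 4:C/U; 15:C/G.
There are 2 differences over 15 sites, so p = 2/15 = 0.1333.

0.1333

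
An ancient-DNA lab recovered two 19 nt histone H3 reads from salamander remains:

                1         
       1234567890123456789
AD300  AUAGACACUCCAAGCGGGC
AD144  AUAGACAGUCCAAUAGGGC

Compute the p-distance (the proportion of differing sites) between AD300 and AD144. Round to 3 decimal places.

0.158

Differing sites — 8:C/G; 14:G/U; 15:C/A.
There are 3 differences over 19 sites, so p = 3/19 = 0.158.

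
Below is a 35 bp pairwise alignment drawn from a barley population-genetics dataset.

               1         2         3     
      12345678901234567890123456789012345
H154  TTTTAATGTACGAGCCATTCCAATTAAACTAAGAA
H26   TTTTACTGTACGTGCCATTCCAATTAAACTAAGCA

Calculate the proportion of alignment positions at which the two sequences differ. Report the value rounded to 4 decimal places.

0.0857

The sequences differ at positions 6 (A/C), 13 (A/T), 34 (A/C).
There are 3 differences over 35 sites, so p = 3/35 = 0.0857.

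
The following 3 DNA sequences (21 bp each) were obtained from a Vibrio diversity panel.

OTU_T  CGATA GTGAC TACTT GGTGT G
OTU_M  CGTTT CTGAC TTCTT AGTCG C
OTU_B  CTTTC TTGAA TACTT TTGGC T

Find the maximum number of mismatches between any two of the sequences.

11

Pairwise Hamming distances:
  OTU_T vs OTU_M: 8
  OTU_T vs OTU_B: 10
  OTU_M vs OTU_B: 11
The largest is 11, between OTU_M and OTU_B.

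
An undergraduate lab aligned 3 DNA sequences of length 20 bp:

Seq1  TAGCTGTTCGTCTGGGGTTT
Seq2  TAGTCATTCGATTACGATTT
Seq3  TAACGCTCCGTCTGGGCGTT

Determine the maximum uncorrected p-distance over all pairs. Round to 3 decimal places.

0.550

Pairwise Hamming distances:
  Seq1 vs Seq2: 8
  Seq1 vs Seq3: 6
  Seq2 vs Seq3: 11
The largest is 11 mismatches, between Seq2 and Seq3; p = 11/20 = 0.550.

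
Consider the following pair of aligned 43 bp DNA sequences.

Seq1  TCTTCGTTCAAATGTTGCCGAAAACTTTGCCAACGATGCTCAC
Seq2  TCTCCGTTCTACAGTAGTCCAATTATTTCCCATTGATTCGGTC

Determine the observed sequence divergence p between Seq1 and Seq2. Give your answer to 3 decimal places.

0.395

The sequences differ at positions 4 (T/C), 10 (A/T), 12 (A/C), 13 (T/A), 16 (T/A), 18 (C/T), 20 (G/C), 23 (A/T), 24 (A/T), 25 (C/A), 29 (G/C), 33 (A/T), 34 (C/T), 38 (G/T), 40 (T/G), 41 (C/G), 42 (A/T).
There are 17 differences over 43 sites, so p = 17/43 = 0.395.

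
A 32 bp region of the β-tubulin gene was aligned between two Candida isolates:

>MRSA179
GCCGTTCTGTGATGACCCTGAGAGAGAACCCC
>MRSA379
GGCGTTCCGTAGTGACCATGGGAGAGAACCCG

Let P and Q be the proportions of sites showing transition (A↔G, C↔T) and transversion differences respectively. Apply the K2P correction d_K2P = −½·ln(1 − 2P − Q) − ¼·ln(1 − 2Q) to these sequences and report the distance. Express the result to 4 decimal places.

0.2625

Differing sites — 2:C/G (Tv); 8:T/C (Ti); 11:G/A (Ti); 12:A/G (Ti); 18:C/A (Tv); 21:A/G (Ti); 32:C/G (Tv).
Of the 7 differences, 4 transitions and 3 transversions over 32 sites: P = 4/32 = 0.125000, Q = 3/32 = 0.093750.
d = −0.5·ln(0.656250) − 0.25·ln(0.812500) = −0.5·(-0.421213) − 0.25·(-0.207639) = 0.2625.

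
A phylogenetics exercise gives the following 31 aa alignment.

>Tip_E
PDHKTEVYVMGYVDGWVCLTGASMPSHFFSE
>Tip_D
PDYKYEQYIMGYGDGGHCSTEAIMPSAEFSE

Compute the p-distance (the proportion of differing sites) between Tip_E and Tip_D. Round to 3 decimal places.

The sequences differ at positions 3 (H/Y), 5 (T/Y), 7 (V/Q), 9 (V/I), 13 (V/G), 16 (W/G), 17 (V/H), 19 (L/S), 21 (G/E), 23 (S/I), 27 (H/A), 28 (F/E).
There are 12 differences over 31 sites, so p = 12/31 = 0.387.

0.387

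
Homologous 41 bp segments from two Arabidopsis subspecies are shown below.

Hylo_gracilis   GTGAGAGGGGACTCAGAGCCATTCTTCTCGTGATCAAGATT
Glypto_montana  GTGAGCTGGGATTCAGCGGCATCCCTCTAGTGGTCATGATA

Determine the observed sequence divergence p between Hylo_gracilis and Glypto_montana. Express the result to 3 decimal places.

Mismatches occur at site 6 (A↔C), site 7 (G↔T), site 12 (C↔T), site 17 (A↔C), site 19 (C↔G), site 23 (T↔C), site 25 (T↔C), site 29 (C↔A), site 33 (A↔G), site 37 (A↔T), site 41 (T↔A).
There are 11 differences over 41 sites, so p = 11/41 = 0.268.

0.268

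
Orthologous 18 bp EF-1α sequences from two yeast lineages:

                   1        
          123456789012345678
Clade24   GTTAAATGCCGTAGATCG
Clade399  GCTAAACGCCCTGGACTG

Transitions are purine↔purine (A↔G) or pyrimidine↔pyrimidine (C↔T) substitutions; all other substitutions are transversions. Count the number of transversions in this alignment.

Differing sites — 2:T/C (Ti); 7:T/C (Ti); 11:G/C (Tv); 13:A/G (Ti); 16:T/C (Ti); 17:C/T (Ti).
Of the 6 differences, 5 transitions and 1 transversion, so the answer is 1.

1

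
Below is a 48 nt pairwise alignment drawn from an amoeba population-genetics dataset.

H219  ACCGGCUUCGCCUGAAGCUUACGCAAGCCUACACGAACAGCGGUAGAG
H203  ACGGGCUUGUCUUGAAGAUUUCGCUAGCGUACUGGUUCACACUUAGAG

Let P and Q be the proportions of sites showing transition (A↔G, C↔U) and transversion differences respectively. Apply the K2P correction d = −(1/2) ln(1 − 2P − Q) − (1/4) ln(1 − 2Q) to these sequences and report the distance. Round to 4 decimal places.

0.4638

The sequences differ at positions 3 (C/G, transversion), 9 (C/G, transversion), 10 (G/U, transversion), 12 (C/U, transition), 18 (C/A, transversion), 21 (A/U, transversion), 25 (A/U, transversion), 29 (C/G, transversion), 33 (A/U, transversion), 34 (C/G, transversion), 36 (A/U, transversion), 37 (A/U, transversion), 40 (G/C, transversion), 41 (C/A, transversion), 42 (G/C, transversion), 43 (G/U, transversion).
Of the 16 differences, 1 transition and 15 transversions over 48 sites: P = 1/48 = 0.020833, Q = 15/48 = 0.312500.
d = −0.5·ln(0.645834) − 0.25·ln(0.375000) = −0.5·(-0.437213) − 0.25·(-0.980829) = 0.4638.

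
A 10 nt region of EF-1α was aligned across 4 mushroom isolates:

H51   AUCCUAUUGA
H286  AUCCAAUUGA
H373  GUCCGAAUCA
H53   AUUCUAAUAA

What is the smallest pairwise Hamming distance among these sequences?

1

Pairwise Hamming distances:
  H51 vs H286: 1
  H51 vs H373: 4
  H51 vs H53: 3
  H286 vs H373: 4
  H286 vs H53: 4
  H373 vs H53: 4
The smallest is 1, between H51 and H286.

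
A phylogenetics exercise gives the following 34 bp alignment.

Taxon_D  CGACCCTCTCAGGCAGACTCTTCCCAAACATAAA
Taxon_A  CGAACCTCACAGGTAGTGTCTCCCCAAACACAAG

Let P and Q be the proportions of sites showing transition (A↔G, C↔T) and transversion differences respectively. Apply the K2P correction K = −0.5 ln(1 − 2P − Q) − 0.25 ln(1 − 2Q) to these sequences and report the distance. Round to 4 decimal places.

0.2847

Differing sites — 4:C/A (Tv); 9:T/A (Tv); 14:C/T (Ti); 17:A/T (Tv); 18:C/G (Tv); 22:T/C (Ti); 31:T/C (Ti); 34:A/G (Ti).
Of the 8 differences, 4 transitions and 4 transversions over 34 sites: P = 4/34 = 0.117647, Q = 4/34 = 0.117647.
d = −0.5·ln(0.647059) − 0.25·ln(0.764706) = −0.5·(-0.435318) − 0.25·(-0.268264) = 0.2847.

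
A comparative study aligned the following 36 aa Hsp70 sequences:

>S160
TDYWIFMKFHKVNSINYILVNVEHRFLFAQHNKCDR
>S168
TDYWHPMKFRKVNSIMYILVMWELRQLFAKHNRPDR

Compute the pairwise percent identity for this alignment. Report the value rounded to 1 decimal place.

69.4%

The sequences differ at positions 5 (I/H), 6 (F/P), 10 (H/R), 16 (N/M), 21 (N/M), 22 (V/W), 24 (H/L), 26 (F/Q), 30 (Q/K), 33 (K/R), 34 (C/P).
25 of the 36 sites match, so the percent identity is 25/36 × 100 = 69.4%.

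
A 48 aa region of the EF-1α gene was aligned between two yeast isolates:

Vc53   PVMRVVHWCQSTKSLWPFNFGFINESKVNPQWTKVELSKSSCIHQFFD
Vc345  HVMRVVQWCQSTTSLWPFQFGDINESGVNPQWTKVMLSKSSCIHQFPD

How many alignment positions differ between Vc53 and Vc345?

The sequences differ at positions 1 (P/H), 7 (H/Q), 13 (K/T), 19 (N/Q), 22 (F/D), 27 (K/G), 36 (E/M), 47 (F/P).
That gives 8 mismatches out of 48 aligned sites, so the Hamming distance is 8.

8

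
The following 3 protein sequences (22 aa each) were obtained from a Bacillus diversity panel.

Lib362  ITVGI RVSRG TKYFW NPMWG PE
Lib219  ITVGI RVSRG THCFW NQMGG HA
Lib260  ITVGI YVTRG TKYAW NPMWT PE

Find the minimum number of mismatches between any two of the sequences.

4

Pairwise Hamming distances:
  Lib362 vs Lib219: 6
  Lib362 vs Lib260: 4
  Lib219 vs Lib260: 10
The smallest is 4, between Lib362 and Lib260.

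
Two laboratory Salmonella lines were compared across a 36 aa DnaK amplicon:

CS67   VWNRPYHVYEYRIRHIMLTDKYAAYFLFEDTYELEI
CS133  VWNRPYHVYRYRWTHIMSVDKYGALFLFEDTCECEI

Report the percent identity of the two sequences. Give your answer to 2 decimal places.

Differing sites — 10:E/R; 13:I/W; 14:R/T; 18:L/S; 19:T/V; 23:A/G; 25:Y/L; 32:Y/C; 34:L/C.
27 of the 36 sites match, so the percent identity is 27/36 × 100 = 75.00%.

75.00%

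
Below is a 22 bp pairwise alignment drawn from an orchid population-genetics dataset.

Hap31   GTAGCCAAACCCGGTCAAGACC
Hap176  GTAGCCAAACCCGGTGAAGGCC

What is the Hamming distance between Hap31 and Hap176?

2

The sequences differ at positions 16 (C/G), 20 (A/G).
That gives 2 mismatches out of 22 aligned sites, so the Hamming distance is 2.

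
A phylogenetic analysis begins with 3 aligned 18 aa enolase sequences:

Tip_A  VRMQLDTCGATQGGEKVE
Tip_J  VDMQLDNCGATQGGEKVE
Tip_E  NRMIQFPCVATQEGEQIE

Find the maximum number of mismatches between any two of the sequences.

10

Pairwise Hamming distances:
  Tip_A vs Tip_J: 2
  Tip_A vs Tip_E: 9
  Tip_J vs Tip_E: 10
The largest is 10, between Tip_J and Tip_E.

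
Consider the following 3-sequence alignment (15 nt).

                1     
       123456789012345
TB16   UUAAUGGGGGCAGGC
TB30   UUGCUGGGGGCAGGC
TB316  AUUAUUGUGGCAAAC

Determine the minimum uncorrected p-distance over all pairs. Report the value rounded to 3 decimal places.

Pairwise Hamming distances:
  TB16 vs TB30: 2
  TB16 vs TB316: 6
  TB30 vs TB316: 7
The smallest is 2 mismatches, between TB16 and TB30; p = 2/15 = 0.133.

0.133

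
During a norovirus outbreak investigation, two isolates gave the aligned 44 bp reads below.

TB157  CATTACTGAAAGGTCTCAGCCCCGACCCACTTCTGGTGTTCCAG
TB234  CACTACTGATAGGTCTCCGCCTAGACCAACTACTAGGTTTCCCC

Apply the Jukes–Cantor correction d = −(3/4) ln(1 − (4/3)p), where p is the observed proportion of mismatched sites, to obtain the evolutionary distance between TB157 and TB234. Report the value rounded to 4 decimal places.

Mismatches occur at site 3 (T↔C), site 10 (A↔T), site 18 (A↔C), site 22 (C↔T), site 23 (C↔A), site 28 (C↔A), site 32 (T↔A), site 35 (G↔A), site 37 (T↔G), site 38 (G↔T), site 43 (A↔C), site 44 (G↔C).
p = 12/44 = 0.272727.
d = −0.75 · ln(1 − (4/3)·0.272727) = −0.75 · ln(0.636364) = −0.75 · (-0.451985) = 0.3390.

0.3390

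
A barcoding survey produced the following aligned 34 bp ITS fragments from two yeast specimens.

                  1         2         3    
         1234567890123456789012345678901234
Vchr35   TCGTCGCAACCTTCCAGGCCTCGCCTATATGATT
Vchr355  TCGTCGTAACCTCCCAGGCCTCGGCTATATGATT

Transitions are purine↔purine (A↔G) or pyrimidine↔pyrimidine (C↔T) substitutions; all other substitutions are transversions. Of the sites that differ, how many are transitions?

2

The sequences differ at positions 7 (C/T, transition), 13 (T/C, transition), 24 (C/G, transversion).
Of the 3 differences, 2 transitions and 1 transversion, so the answer is 2.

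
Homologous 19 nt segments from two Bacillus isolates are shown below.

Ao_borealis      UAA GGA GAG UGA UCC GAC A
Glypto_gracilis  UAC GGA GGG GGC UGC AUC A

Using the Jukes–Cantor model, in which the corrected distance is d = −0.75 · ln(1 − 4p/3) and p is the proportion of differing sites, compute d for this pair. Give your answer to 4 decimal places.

The sequences differ at positions 3 (A/C), 8 (A/G), 10 (U/G), 12 (A/C), 14 (C/G), 16 (G/A), 17 (A/U).
p = 7/19 = 0.368421.
d = −0.75 · ln(1 − (4/3)·0.368421) = −0.75 · ln(0.508772) = −0.75 · (-0.675755) = 0.5068.

0.5068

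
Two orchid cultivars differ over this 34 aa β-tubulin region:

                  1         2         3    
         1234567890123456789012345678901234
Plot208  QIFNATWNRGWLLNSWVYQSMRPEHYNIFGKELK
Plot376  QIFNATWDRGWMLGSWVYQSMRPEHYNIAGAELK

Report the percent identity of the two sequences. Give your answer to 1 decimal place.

85.3%

Differing sites — 8:N/D; 12:L/M; 14:N/G; 29:F/A; 31:K/A.
29 of the 34 sites match, so the percent identity is 29/34 × 100 = 85.3%.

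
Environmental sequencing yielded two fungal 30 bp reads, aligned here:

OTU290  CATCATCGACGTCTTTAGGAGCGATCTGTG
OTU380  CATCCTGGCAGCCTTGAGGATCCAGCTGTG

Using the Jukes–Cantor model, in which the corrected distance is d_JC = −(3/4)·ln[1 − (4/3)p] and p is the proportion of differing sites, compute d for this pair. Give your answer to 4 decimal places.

0.3831

Differing sites — 5:A/C; 7:C/G; 9:A/C; 10:C/A; 12:T/C; 16:T/G; 21:G/T; 23:G/C; 25:T/G.
p = 9/30 = 0.300000.
d = −0.75 · ln(1 − (4/3)·0.300000) = −0.75 · ln(0.600000) = −0.75 · (-0.510826) = 0.3831.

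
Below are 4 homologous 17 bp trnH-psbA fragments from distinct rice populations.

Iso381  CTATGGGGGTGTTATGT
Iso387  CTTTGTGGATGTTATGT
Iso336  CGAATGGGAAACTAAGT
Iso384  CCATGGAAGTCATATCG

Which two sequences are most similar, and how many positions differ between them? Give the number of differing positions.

Pairwise Hamming distances:
  Iso381 vs Iso387: 3
  Iso381 vs Iso336: 8
  Iso381 vs Iso384: 7
  Iso387 vs Iso336: 9
  Iso387 vs Iso384: 10
  Iso336 vs Iso384: 12
The smallest is 3, between Iso381 and Iso387.

3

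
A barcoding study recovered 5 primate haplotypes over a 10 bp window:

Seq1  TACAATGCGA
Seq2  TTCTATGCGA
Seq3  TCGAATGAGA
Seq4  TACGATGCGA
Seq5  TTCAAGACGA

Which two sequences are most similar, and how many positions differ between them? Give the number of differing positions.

1

Pairwise Hamming distances:
  Seq1 vs Seq2: 2
  Seq1 vs Seq3: 3
  Seq1 vs Seq4: 1
  Seq1 vs Seq5: 3
  Seq2 vs Seq3: 4
  Seq2 vs Seq4: 2
  Seq2 vs Seq5: 3
  Seq3 vs Seq4: 4
  Seq3 vs Seq5: 5
  Seq4 vs Seq5: 4
The smallest is 1, between Seq1 and Seq4.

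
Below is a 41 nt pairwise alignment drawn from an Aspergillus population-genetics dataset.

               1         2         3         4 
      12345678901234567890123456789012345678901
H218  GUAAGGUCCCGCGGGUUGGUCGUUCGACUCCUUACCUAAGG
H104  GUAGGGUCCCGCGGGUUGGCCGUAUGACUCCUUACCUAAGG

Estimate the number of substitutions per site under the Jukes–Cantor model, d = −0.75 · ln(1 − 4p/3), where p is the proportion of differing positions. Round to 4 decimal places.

0.1045

The sequences differ at positions 4 (A/G), 20 (U/C), 24 (U/A), 25 (C/U).
p = 4/41 = 0.097561.
d = −0.75 · ln(1 − (4/3)·0.097561) = −0.75 · ln(0.869919) = −0.75 · (-0.139355) = 0.1045.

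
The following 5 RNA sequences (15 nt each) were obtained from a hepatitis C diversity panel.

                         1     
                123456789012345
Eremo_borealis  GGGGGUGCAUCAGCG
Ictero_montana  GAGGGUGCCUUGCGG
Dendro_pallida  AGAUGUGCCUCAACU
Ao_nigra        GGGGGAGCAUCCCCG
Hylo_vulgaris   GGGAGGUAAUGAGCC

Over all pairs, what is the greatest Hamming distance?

11

Pairwise Hamming distances:
  Eremo_borealis vs Ictero_montana: 6
  Eremo_borealis vs Dendro_pallida: 6
  Eremo_borealis vs Ao_nigra: 3
  Eremo_borealis vs Hylo_vulgaris: 6
  Ictero_montana vs Dendro_pallida: 9
  Ictero_montana vs Ao_nigra: 6
  Ictero_montana vs Hylo_vulgaris: 11
  Dendro_pallida vs Ao_nigra: 8
  Dendro_pallida vs Hylo_vulgaris: 10
  Ao_nigra vs Hylo_vulgaris: 8
The largest is 11, between Ictero_montana and Hylo_vulgaris.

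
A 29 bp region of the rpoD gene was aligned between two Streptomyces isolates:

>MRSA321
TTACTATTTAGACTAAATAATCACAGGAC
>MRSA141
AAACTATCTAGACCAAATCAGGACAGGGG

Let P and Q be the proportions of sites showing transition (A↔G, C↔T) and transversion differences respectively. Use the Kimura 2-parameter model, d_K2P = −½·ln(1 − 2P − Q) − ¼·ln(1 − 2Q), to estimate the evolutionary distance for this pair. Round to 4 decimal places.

0.4006

Mismatches occur at site 1 (T/A, transversion), site 2 (T/A, transversion), site 8 (T/C, transition), site 14 (T/C, transition), site 19 (A/C, transversion), site 21 (T/G, transversion), site 22 (C/G, transversion), site 28 (A/G, transition), site 29 (C/G, transversion).
Of the 9 differences, 3 transitions and 6 transversions over 29 sites: P = 3/29 = 0.103448, Q = 6/29 = 0.206897.
d = −0.5·ln(0.586207) − 0.25·ln(0.586206) = −0.5·(-0.534082) − 0.25·(-0.534084) = 0.4006.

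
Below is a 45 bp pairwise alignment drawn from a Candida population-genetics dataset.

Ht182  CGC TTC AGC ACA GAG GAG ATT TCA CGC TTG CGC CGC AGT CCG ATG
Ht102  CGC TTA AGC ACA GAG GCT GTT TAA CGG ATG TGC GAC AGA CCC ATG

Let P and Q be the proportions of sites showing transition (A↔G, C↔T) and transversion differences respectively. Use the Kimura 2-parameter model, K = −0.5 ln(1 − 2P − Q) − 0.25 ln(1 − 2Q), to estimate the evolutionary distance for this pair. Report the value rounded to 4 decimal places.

0.3304

The sequences differ at positions 6 (C/A, transversion), 17 (A/C, transversion), 18 (G/T, transversion), 19 (A/G, transition), 23 (C/A, transversion), 27 (C/G, transversion), 28 (T/A, transversion), 31 (C/T, transition), 34 (C/G, transversion), 35 (G/A, transition), 39 (T/A, transversion), 42 (G/C, transversion).
Of the 12 differences, 3 transitions and 9 transversions over 45 sites: P = 3/45 = 0.066667, Q = 9/45 = 0.200000.
d = −0.5·ln(0.666666) − 0.25·ln(0.600000) = −0.5·(-0.405466) − 0.25·(-0.510826) = 0.3304.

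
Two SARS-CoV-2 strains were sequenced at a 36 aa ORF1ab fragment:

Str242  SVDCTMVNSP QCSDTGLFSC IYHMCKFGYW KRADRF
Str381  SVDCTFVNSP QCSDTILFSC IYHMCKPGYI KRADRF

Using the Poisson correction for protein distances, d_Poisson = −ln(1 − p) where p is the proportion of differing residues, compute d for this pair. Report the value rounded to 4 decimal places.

Mismatches occur at site 6 (M→F), site 16 (G→I), site 27 (F→P), site 30 (W→I).
p = 4/36 = 0.111111.
d = −ln(1 − 0.111111) = −ln(0.888889) = 0.1178.

0.1178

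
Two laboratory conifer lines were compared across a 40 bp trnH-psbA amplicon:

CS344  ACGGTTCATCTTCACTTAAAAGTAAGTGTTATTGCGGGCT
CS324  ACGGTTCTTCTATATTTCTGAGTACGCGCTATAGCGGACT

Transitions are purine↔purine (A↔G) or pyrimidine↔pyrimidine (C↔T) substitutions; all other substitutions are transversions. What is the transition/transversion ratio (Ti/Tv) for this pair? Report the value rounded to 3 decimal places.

The sequences differ at positions 8 (A/T, transversion), 12 (T/A, transversion), 13 (C/T, transition), 15 (C/T, transition), 18 (A/C, transversion), 19 (A/T, transversion), 20 (A/G, transition), 25 (A/C, transversion), 27 (T/C, transition), 29 (T/C, transition), 33 (T/A, transversion), 38 (G/A, transition).
Of the 12 differences, 6 transitions and 6 transversions, so Ti/Tv = 6/6 = 1.000.

1.000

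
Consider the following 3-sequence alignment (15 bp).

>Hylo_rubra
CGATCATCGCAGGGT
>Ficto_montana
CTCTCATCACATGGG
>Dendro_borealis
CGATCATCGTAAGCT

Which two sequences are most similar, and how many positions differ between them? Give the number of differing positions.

3

Pairwise Hamming distances:
  Hylo_rubra vs Ficto_montana: 5
  Hylo_rubra vs Dendro_borealis: 3
  Ficto_montana vs Dendro_borealis: 7
The smallest is 3, between Hylo_rubra and Dendro_borealis.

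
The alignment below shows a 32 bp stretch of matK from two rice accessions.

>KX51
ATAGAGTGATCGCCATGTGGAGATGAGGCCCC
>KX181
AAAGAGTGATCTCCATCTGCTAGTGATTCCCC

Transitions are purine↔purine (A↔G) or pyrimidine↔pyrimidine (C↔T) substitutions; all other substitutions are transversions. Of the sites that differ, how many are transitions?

2

The sequences differ at positions 2 (T/A, transversion), 12 (G/T, transversion), 17 (G/C, transversion), 20 (G/C, transversion), 21 (A/T, transversion), 22 (G/A, transition), 23 (A/G, transition), 27 (G/T, transversion), 28 (G/T, transversion).
Of the 9 differences, 2 transitions and 7 transversions, so the answer is 2.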